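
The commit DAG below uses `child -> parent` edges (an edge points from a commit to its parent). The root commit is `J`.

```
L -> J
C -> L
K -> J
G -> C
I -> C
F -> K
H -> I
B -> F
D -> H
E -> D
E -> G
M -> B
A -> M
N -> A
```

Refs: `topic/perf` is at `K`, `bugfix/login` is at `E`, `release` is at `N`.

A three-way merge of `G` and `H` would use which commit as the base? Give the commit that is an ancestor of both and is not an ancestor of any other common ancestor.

Ancestors of G: {C, G, J, L}.
Ancestors of H: {C, H, I, J, L}.
Common ancestors: {C, J, L}.
Among these, C is not an ancestor of any other common ancestor — it is the merge base.

C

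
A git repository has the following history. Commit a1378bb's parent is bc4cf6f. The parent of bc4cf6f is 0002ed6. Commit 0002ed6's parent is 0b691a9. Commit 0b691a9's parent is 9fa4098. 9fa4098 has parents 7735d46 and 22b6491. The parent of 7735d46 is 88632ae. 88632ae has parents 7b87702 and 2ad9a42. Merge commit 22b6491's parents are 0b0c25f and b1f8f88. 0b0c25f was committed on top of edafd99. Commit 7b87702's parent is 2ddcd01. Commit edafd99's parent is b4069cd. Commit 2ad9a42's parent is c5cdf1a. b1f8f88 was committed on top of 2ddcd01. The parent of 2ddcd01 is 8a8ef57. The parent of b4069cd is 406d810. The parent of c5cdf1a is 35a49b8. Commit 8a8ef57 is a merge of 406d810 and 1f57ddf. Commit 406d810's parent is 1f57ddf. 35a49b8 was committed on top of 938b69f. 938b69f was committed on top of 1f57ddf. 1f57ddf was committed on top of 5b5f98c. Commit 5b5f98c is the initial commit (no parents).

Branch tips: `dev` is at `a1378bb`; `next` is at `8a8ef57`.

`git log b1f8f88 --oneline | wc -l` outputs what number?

6

Walking parent pointers from b1f8f88: reachable set = {1f57ddf, 2ddcd01, 406d810, 5b5f98c, 8a8ef57, b1f8f88}.
That is 6 commits.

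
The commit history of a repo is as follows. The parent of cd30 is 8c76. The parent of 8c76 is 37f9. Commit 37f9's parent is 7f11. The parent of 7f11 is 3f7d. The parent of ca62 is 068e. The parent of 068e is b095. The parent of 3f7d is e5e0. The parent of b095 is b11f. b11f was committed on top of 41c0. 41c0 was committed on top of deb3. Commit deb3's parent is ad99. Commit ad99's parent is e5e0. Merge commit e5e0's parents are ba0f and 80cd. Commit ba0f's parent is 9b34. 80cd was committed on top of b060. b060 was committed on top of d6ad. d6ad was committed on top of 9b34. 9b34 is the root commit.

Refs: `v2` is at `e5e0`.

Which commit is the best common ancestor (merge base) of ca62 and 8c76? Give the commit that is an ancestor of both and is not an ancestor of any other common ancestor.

e5e0

Ancestors of ca62: {068e, 41c0, 80cd, 9b34, ad99, b060, b095, b11f, ba0f, ca62, d6ad, deb3, e5e0}.
Ancestors of 8c76: {37f9, 3f7d, 7f11, 80cd, 8c76, 9b34, b060, ba0f, d6ad, e5e0}.
Common ancestors: {80cd, 9b34, b060, ba0f, d6ad, e5e0}.
Among these, e5e0 is not an ancestor of any other common ancestor — it is the merge base.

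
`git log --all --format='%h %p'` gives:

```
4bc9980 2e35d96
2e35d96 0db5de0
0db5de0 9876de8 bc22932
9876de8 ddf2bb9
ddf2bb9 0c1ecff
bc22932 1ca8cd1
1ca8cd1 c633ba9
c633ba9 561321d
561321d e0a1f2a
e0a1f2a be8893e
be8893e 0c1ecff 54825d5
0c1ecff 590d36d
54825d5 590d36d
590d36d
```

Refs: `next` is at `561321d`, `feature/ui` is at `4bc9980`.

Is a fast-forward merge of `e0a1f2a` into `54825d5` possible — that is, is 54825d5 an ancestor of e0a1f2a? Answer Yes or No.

A fast-forward from 54825d5 to e0a1f2a is possible iff 54825d5 is an ancestor of e0a1f2a.
Ancestors of e0a1f2a: {0c1ecff, 54825d5, 590d36d, be8893e, e0a1f2a}.
54825d5 is among them, so fast-forward is possible.

Yes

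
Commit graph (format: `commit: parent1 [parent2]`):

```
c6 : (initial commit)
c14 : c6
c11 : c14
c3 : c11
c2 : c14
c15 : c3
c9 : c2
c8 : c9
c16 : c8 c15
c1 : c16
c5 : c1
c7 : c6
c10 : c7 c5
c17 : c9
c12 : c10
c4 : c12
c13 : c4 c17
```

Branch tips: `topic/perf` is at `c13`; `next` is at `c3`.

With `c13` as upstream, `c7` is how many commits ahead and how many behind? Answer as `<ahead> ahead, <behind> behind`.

Reachable from c7: {c6, c7}.
Reachable from c13: {c1, c10, c11, c12, c13, c14, c15, c16, c17, c2, c3, c4, c5, c6, c7, c8, c9}.
Only in c7's history (ahead): {} — 0.
Only in c13's history (behind): {c1, c10, c11, c12, c13, c14, c15, c16, c17, c2, c3, c4, c5, c8, c9} — 15.

0 ahead, 15 behind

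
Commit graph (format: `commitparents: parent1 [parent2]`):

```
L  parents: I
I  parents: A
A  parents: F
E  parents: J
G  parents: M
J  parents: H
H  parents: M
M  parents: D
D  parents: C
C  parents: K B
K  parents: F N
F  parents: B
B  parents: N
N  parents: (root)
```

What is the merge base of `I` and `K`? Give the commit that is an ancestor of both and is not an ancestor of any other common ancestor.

F

Ancestors of I: {A, B, F, I, N}.
Ancestors of K: {B, F, K, N}.
Common ancestors: {B, F, N}.
Among these, F is not an ancestor of any other common ancestor — it is the merge base.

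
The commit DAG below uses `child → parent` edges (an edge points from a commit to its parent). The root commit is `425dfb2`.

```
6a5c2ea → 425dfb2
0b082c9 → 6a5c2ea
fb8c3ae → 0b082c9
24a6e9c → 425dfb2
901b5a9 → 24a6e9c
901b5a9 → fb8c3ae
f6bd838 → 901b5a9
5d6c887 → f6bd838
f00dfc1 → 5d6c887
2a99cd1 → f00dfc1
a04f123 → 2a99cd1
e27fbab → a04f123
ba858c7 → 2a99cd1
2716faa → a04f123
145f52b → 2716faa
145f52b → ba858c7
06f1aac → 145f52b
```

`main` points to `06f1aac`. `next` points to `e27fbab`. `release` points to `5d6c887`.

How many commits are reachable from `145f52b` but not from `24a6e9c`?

12

Reachable from 145f52b: {0b082c9, 145f52b, 24a6e9c, 2716faa, 2a99cd1, 425dfb2, 5d6c887, 6a5c2ea, 901b5a9, a04f123, ba858c7, f00dfc1, f6bd838, fb8c3ae}.
Reachable from 24a6e9c: {24a6e9c, 425dfb2}.
In 145f52b's history but not 24a6e9c's: {0b082c9, 145f52b, 2716faa, 2a99cd1, 5d6c887, 6a5c2ea, 901b5a9, a04f123, ba858c7, f00dfc1, f6bd838, fb8c3ae} — 12 commits.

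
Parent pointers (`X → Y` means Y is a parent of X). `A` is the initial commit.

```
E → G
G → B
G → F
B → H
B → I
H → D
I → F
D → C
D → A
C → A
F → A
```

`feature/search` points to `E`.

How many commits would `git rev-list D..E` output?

Reachable from E: {A, B, C, D, E, F, G, H, I}.
Reachable from D: {A, C, D}.
In E's history but not D's: {B, E, F, G, H, I} — 6 commits.

6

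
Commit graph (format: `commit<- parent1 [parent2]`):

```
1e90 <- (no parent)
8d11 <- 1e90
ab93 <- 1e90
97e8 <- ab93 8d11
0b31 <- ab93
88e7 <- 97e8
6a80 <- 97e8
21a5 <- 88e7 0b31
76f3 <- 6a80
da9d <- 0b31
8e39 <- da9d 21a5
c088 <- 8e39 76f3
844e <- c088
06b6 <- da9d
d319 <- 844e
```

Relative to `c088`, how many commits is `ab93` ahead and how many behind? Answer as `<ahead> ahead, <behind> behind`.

0 ahead, 10 behind

Reachable from ab93: {1e90, ab93}.
Reachable from c088: {0b31, 1e90, 21a5, 6a80, 76f3, 88e7, 8d11, 8e39, 97e8, ab93, c088, da9d}.
Only in ab93's history (ahead): {} — 0.
Only in c088's history (behind): {0b31, 21a5, 6a80, 76f3, 88e7, 8d11, 8e39, 97e8, c088, da9d} — 10.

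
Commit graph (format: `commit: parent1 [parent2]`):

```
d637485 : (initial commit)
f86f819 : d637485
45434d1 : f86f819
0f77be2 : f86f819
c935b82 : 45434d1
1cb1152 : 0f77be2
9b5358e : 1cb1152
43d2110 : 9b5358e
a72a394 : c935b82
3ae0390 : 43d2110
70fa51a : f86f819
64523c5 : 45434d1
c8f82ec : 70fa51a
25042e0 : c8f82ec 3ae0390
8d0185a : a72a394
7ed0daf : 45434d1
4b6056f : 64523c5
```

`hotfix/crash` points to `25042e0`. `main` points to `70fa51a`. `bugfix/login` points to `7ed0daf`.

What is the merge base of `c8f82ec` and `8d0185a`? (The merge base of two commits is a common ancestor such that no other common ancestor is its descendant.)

f86f819

Ancestors of c8f82ec: {70fa51a, c8f82ec, d637485, f86f819}.
Ancestors of 8d0185a: {45434d1, 8d0185a, a72a394, c935b82, d637485, f86f819}.
Common ancestors: {d637485, f86f819}.
Among these, f86f819 is not an ancestor of any other common ancestor — it is the merge base.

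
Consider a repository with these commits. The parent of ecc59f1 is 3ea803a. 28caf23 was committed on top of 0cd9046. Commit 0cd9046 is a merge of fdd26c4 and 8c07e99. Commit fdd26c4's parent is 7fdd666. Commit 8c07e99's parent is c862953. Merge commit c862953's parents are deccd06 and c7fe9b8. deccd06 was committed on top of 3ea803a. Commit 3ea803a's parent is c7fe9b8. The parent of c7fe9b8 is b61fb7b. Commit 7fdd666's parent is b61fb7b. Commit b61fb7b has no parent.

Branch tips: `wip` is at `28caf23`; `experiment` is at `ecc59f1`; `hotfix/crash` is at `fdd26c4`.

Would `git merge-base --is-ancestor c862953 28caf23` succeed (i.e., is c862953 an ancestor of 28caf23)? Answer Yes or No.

Ancestors of 28caf23 (commits reachable by following parents): {0cd9046, 28caf23, 3ea803a, 7fdd666, 8c07e99, b61fb7b, c7fe9b8, c862953, deccd06, fdd26c4}.
c862953 is in that set, so it is an ancestor of 28caf23.

Yes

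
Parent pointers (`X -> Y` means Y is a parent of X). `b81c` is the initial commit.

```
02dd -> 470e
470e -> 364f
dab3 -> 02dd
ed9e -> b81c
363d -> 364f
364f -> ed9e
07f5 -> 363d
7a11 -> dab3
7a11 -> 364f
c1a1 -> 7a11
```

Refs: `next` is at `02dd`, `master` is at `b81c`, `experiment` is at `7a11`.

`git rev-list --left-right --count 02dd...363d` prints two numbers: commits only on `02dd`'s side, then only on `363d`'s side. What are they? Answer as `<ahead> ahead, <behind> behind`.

2 ahead, 1 behind

Reachable from 02dd: {02dd, 364f, 470e, b81c, ed9e}.
Reachable from 363d: {363d, 364f, b81c, ed9e}.
Only in 02dd's history (ahead): {02dd, 470e} — 2.
Only in 363d's history (behind): {363d} — 1.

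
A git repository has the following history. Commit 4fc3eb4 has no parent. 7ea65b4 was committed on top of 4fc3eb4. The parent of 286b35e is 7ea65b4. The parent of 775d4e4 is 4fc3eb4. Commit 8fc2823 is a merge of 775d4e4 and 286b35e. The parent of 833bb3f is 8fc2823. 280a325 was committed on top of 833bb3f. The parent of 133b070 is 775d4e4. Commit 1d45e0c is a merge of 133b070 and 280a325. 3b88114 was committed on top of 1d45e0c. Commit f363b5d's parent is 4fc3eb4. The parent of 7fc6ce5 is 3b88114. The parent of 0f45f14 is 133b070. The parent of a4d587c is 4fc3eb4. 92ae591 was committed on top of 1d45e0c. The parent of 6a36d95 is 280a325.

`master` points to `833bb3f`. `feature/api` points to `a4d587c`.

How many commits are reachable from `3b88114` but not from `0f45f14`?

Reachable from 3b88114: {133b070, 1d45e0c, 280a325, 286b35e, 3b88114, 4fc3eb4, 775d4e4, 7ea65b4, 833bb3f, 8fc2823}.
Reachable from 0f45f14: {0f45f14, 133b070, 4fc3eb4, 775d4e4}.
In 3b88114's history but not 0f45f14's: {1d45e0c, 280a325, 286b35e, 3b88114, 7ea65b4, 833bb3f, 8fc2823} — 7 commits.

7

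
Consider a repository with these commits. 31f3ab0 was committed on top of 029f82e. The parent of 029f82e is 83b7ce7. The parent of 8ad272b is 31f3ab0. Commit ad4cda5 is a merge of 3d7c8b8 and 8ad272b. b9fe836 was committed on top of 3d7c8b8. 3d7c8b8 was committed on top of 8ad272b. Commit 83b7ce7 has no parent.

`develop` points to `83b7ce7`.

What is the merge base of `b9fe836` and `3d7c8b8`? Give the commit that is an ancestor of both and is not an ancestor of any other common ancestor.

3d7c8b8

Ancestors of b9fe836: {029f82e, 31f3ab0, 3d7c8b8, 83b7ce7, 8ad272b, b9fe836}.
Ancestors of 3d7c8b8: {029f82e, 31f3ab0, 3d7c8b8, 83b7ce7, 8ad272b}.
Common ancestors: {029f82e, 31f3ab0, 3d7c8b8, 83b7ce7, 8ad272b}.
Among these, 3d7c8b8 is not an ancestor of any other common ancestor — it is the merge base.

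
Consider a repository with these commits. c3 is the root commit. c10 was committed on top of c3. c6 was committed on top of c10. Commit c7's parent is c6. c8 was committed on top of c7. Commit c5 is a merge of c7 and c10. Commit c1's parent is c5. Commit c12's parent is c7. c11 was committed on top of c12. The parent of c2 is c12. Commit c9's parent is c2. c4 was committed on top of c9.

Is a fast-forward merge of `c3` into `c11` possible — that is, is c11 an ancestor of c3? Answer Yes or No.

No

A fast-forward from c11 to c3 is possible iff c11 is an ancestor of c3.
Ancestors of c3: {c3}.
c11 is not among them, so fast-forward is not possible.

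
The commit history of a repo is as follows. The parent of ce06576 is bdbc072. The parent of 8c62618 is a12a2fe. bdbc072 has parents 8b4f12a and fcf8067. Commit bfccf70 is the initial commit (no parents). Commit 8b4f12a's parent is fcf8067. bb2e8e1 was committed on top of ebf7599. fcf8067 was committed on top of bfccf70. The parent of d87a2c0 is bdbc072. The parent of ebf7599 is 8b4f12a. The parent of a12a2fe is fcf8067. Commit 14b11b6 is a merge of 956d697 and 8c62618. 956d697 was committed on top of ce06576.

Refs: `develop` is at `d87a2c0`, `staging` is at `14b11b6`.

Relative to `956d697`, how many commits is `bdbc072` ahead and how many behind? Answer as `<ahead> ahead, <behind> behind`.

Reachable from bdbc072: {8b4f12a, bdbc072, bfccf70, fcf8067}.
Reachable from 956d697: {8b4f12a, 956d697, bdbc072, bfccf70, ce06576, fcf8067}.
Only in bdbc072's history (ahead): {} — 0.
Only in 956d697's history (behind): {956d697, ce06576} — 2.

0 ahead, 2 behind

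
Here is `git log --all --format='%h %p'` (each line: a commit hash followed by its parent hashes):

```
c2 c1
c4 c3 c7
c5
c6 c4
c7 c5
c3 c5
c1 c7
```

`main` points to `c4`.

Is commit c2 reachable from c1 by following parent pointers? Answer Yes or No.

No

Ancestors of c1: {c1, c5, c7}.
c2 is not in that set, so it is not an ancestor of c1.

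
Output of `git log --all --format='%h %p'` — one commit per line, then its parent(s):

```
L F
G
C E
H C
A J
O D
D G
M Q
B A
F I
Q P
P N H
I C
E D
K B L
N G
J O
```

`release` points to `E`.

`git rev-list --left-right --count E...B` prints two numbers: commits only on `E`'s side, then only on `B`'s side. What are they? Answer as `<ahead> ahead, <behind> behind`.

Reachable from E: {D, E, G}.
Reachable from B: {A, B, D, G, J, O}.
Only in E's history (ahead): {E} — 1.
Only in B's history (behind): {A, B, J, O} — 4.

1 ahead, 4 behind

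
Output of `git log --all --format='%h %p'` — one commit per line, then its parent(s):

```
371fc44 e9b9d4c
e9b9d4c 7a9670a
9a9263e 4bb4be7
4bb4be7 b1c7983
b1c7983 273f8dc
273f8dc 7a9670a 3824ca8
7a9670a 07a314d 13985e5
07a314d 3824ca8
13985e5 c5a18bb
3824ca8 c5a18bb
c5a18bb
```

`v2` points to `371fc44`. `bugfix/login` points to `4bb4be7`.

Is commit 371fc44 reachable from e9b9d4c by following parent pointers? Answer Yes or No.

Ancestors of e9b9d4c: {07a314d, 13985e5, 3824ca8, 7a9670a, c5a18bb, e9b9d4c}.
371fc44 is not in that set, so it is not an ancestor of e9b9d4c.

No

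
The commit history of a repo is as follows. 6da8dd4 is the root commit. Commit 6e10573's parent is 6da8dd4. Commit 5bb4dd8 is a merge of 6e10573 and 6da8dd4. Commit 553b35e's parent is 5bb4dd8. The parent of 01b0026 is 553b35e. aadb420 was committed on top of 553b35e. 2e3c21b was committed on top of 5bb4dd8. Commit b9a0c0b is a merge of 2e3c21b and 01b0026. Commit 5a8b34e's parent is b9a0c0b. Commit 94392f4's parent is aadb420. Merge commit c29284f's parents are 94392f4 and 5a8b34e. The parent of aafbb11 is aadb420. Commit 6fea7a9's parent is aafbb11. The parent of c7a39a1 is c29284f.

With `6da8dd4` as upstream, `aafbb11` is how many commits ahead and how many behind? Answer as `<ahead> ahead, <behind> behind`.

5 ahead, 0 behind

Reachable from aafbb11: {553b35e, 5bb4dd8, 6da8dd4, 6e10573, aadb420, aafbb11}.
Reachable from 6da8dd4: {6da8dd4}.
Only in aafbb11's history (ahead): {553b35e, 5bb4dd8, 6e10573, aadb420, aafbb11} — 5.
Only in 6da8dd4's history (behind): {} — 0.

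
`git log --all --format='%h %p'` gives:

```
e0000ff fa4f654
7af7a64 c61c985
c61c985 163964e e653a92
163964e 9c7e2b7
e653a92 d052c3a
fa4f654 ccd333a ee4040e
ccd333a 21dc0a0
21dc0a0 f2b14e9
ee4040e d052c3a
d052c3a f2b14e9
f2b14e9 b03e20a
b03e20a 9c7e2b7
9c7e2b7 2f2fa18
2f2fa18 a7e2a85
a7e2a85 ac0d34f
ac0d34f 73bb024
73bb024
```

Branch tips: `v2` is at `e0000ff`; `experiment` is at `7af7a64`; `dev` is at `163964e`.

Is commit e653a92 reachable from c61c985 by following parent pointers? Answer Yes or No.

Yes

Ancestors of c61c985 (commits reachable by following parents): {163964e, 2f2fa18, 73bb024, 9c7e2b7, a7e2a85, ac0d34f, b03e20a, c61c985, d052c3a, e653a92, f2b14e9}.
e653a92 is in that set, so it is an ancestor of c61c985.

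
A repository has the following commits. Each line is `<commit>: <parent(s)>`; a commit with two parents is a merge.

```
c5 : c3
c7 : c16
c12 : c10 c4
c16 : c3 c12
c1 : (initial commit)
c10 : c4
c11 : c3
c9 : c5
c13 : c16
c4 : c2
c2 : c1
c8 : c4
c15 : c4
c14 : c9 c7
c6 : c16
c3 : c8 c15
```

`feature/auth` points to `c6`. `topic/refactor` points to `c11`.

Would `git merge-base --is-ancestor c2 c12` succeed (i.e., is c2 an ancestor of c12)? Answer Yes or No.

Ancestors of c12 (commits reachable by following parents): {c1, c10, c12, c2, c4}.
c2 is in that set, so it is an ancestor of c12.

Yes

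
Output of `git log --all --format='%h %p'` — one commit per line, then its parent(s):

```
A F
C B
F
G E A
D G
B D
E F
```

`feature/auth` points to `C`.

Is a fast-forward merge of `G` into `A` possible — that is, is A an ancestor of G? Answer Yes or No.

A fast-forward from A to G is possible iff A is an ancestor of G.
Ancestors of G: {A, E, F, G}.
A is among them, so fast-forward is possible.

Yes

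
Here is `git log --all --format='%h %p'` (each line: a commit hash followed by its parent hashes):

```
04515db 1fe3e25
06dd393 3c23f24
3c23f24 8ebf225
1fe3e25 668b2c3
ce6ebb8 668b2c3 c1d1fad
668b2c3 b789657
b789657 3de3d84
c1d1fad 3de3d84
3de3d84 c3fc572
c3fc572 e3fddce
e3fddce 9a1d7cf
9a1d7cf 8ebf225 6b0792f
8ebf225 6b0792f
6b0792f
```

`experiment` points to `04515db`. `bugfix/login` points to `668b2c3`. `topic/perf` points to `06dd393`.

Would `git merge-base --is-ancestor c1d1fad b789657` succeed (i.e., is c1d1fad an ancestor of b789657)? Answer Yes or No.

No

Ancestors of b789657: {3de3d84, 6b0792f, 8ebf225, 9a1d7cf, b789657, c3fc572, e3fddce}.
c1d1fad is not in that set, so it is not an ancestor of b789657.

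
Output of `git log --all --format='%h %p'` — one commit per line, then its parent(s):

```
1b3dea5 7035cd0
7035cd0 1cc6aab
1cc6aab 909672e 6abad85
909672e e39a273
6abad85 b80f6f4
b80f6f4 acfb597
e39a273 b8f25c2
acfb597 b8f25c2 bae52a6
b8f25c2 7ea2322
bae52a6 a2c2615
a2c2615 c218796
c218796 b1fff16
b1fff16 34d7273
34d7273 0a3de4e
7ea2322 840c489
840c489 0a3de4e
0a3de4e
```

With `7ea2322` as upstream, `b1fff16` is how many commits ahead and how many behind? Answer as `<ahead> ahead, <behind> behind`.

Reachable from b1fff16: {0a3de4e, 34d7273, b1fff16}.
Reachable from 7ea2322: {0a3de4e, 7ea2322, 840c489}.
Only in b1fff16's history (ahead): {34d7273, b1fff16} — 2.
Only in 7ea2322's history (behind): {7ea2322, 840c489} — 2.

2 ahead, 2 behind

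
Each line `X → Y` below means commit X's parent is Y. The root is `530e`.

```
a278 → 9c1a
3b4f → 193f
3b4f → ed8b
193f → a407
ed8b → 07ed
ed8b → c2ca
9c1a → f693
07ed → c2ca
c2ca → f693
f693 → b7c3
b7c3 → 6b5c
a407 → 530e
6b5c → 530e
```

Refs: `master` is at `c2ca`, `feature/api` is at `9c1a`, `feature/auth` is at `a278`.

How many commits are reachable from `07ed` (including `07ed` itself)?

6

Walking parent pointers from 07ed: reachable set = {07ed, 530e, 6b5c, b7c3, c2ca, f693}.
That is 6 commits.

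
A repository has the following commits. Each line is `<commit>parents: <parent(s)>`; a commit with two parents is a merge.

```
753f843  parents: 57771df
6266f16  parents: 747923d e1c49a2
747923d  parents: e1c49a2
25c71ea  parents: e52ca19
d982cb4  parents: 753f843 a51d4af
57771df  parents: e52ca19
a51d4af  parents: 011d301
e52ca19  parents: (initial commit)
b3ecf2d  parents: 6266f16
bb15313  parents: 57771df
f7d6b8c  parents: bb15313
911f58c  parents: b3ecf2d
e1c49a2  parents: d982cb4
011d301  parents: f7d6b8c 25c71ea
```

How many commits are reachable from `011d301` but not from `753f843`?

4

Reachable from 011d301: {011d301, 25c71ea, 57771df, bb15313, e52ca19, f7d6b8c}.
Reachable from 753f843: {57771df, 753f843, e52ca19}.
In 011d301's history but not 753f843's: {011d301, 25c71ea, bb15313, f7d6b8c} — 4 commits.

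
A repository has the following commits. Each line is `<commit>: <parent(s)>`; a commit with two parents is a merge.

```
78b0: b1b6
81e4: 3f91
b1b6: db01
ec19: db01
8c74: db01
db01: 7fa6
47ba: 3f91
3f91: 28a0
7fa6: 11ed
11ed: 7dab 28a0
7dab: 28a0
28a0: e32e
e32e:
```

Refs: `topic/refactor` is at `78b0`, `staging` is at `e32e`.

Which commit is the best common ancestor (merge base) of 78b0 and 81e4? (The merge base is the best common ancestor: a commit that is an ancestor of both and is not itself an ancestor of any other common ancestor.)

Ancestors of 78b0: {11ed, 28a0, 78b0, 7dab, 7fa6, b1b6, db01, e32e}.
Ancestors of 81e4: {28a0, 3f91, 81e4, e32e}.
Common ancestors: {28a0, e32e}.
Among these, 28a0 is not an ancestor of any other common ancestor — it is the merge base.

28a0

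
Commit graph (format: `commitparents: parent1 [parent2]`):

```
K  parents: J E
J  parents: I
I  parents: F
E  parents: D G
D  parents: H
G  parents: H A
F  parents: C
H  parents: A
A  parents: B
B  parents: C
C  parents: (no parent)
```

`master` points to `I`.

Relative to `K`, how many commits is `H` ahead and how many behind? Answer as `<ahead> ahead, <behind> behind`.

0 ahead, 7 behind

Reachable from H: {A, B, C, H}.
Reachable from K: {A, B, C, D, E, F, G, H, I, J, K}.
Only in H's history (ahead): {} — 0.
Only in K's history (behind): {D, E, F, G, I, J, K} — 7.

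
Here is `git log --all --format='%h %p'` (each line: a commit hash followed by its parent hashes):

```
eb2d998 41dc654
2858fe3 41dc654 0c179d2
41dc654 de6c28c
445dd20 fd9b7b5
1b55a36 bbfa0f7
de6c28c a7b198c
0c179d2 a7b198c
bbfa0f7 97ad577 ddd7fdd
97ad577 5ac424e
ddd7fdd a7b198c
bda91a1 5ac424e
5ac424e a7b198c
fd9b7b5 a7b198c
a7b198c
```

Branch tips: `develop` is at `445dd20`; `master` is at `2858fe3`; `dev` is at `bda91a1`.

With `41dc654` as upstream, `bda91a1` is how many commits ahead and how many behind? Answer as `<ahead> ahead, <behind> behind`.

2 ahead, 2 behind

Reachable from bda91a1: {5ac424e, a7b198c, bda91a1}.
Reachable from 41dc654: {41dc654, a7b198c, de6c28c}.
Only in bda91a1's history (ahead): {5ac424e, bda91a1} — 2.
Only in 41dc654's history (behind): {41dc654, de6c28c} — 2.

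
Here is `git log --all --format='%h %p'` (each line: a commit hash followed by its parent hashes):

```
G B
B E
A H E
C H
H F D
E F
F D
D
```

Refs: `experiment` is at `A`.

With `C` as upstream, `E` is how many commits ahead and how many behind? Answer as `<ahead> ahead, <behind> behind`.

1 ahead, 2 behind

Reachable from E: {D, E, F}.
Reachable from C: {C, D, F, H}.
Only in E's history (ahead): {E} — 1.
Only in C's history (behind): {C, H} — 2.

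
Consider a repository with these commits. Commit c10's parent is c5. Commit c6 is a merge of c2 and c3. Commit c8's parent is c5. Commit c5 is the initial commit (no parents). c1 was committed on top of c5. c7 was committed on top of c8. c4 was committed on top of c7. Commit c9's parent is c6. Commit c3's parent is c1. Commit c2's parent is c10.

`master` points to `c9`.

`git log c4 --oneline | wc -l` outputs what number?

Walking parent pointers from c4: reachable set = {c4, c5, c7, c8}.
That is 4 commits.

4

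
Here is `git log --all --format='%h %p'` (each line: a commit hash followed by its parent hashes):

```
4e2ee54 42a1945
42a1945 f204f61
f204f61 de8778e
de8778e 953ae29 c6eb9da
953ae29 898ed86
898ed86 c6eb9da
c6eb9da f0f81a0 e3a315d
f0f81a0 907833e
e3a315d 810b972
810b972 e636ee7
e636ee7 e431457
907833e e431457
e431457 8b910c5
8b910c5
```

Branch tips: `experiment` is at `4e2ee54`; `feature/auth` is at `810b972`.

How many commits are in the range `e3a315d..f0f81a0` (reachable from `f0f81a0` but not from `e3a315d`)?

Reachable from f0f81a0: {8b910c5, 907833e, e431457, f0f81a0}.
Reachable from e3a315d: {810b972, 8b910c5, e3a315d, e431457, e636ee7}.
In f0f81a0's history but not e3a315d's: {907833e, f0f81a0} — 2 commits.

2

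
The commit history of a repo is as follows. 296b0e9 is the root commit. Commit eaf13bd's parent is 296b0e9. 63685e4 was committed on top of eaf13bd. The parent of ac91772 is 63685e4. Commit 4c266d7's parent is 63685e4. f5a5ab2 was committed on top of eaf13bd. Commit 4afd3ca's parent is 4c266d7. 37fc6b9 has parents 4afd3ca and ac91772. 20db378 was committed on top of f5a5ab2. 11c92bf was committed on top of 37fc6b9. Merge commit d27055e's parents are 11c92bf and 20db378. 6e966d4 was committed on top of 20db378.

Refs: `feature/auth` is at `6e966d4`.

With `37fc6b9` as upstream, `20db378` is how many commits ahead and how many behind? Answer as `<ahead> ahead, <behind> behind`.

Reachable from 20db378: {20db378, 296b0e9, eaf13bd, f5a5ab2}.
Reachable from 37fc6b9: {296b0e9, 37fc6b9, 4afd3ca, 4c266d7, 63685e4, ac91772, eaf13bd}.
Only in 20db378's history (ahead): {20db378, f5a5ab2} — 2.
Only in 37fc6b9's history (behind): {37fc6b9, 4afd3ca, 4c266d7, 63685e4, ac91772} — 5.

2 ahead, 5 behind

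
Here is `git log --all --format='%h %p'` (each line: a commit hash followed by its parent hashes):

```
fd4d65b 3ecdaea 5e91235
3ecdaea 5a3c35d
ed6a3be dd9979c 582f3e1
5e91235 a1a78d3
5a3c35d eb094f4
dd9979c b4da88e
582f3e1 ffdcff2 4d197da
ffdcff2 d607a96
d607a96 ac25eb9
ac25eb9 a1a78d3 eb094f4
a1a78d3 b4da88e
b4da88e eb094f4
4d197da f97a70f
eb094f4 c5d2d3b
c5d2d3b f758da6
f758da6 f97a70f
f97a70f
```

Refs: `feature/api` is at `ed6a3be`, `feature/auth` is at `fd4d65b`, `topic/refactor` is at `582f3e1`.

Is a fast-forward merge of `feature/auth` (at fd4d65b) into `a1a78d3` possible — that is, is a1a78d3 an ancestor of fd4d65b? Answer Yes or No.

A fast-forward from a1a78d3 to fd4d65b is possible iff a1a78d3 is an ancestor of fd4d65b.
Ancestors of fd4d65b: {3ecdaea, 5a3c35d, 5e91235, a1a78d3, b4da88e, c5d2d3b, eb094f4, f758da6, f97a70f, fd4d65b}.
a1a78d3 is among them, so fast-forward is possible.

Yes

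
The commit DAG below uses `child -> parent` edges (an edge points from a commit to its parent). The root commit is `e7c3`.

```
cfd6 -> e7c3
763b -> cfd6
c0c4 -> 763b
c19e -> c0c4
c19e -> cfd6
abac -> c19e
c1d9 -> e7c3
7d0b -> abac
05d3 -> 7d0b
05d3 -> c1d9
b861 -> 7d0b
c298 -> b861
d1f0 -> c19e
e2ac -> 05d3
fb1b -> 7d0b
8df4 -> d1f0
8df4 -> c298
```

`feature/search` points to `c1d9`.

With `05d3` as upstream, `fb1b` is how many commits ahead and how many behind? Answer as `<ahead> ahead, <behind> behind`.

Reachable from fb1b: {763b, 7d0b, abac, c0c4, c19e, cfd6, e7c3, fb1b}.
Reachable from 05d3: {05d3, 763b, 7d0b, abac, c0c4, c19e, c1d9, cfd6, e7c3}.
Only in fb1b's history (ahead): {fb1b} — 1.
Only in 05d3's history (behind): {05d3, c1d9} — 2.

1 ahead, 2 behind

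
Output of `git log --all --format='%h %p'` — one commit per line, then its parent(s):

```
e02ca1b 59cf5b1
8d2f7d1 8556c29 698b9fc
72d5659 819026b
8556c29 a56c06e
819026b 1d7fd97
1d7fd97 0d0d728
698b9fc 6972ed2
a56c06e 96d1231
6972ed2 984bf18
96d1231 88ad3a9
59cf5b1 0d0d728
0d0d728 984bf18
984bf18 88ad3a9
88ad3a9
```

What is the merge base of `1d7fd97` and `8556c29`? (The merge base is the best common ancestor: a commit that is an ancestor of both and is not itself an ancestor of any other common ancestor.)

88ad3a9

Ancestors of 1d7fd97: {0d0d728, 1d7fd97, 88ad3a9, 984bf18}.
Ancestors of 8556c29: {8556c29, 88ad3a9, 96d1231, a56c06e}.
Common ancestors: {88ad3a9}.
The only common ancestor is 88ad3a9, so it is the merge base.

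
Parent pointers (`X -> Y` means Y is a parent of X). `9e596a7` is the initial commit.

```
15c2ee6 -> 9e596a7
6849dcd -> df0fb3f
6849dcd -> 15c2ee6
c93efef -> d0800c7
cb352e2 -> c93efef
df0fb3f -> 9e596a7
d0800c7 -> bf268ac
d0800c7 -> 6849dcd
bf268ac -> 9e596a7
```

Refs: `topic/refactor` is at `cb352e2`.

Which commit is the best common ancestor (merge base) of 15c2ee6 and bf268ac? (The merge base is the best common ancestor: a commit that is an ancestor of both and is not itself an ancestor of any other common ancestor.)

9e596a7

Ancestors of 15c2ee6: {15c2ee6, 9e596a7}.
Ancestors of bf268ac: {9e596a7, bf268ac}.
Common ancestors: {9e596a7}.
The only common ancestor is 9e596a7, so it is the merge base.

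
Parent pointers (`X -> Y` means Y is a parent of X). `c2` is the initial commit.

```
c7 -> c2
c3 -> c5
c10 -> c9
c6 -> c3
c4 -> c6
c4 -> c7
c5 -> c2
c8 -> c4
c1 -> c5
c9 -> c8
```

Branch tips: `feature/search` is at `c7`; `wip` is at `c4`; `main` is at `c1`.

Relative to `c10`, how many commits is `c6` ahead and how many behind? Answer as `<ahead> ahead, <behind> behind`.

0 ahead, 5 behind

Reachable from c6: {c2, c3, c5, c6}.
Reachable from c10: {c10, c2, c3, c4, c5, c6, c7, c8, c9}.
Only in c6's history (ahead): {} — 0.
Only in c10's history (behind): {c10, c4, c7, c8, c9} — 5.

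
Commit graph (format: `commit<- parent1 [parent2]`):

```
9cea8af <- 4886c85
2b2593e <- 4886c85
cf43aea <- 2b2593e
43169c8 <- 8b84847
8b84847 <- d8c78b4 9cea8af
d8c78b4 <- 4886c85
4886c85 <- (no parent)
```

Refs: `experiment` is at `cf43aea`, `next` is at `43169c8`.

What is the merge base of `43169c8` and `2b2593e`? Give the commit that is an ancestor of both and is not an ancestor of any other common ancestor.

4886c85

Ancestors of 43169c8: {43169c8, 4886c85, 8b84847, 9cea8af, d8c78b4}.
Ancestors of 2b2593e: {2b2593e, 4886c85}.
Common ancestors: {4886c85}.
The only common ancestor is 4886c85, so it is the merge base.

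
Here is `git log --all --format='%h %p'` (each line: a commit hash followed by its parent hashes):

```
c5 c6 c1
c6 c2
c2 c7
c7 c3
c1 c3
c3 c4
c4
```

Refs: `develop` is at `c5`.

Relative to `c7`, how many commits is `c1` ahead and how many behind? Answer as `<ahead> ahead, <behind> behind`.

Reachable from c1: {c1, c3, c4}.
Reachable from c7: {c3, c4, c7}.
Only in c1's history (ahead): {c1} — 1.
Only in c7's history (behind): {c7} — 1.

1 ahead, 1 behind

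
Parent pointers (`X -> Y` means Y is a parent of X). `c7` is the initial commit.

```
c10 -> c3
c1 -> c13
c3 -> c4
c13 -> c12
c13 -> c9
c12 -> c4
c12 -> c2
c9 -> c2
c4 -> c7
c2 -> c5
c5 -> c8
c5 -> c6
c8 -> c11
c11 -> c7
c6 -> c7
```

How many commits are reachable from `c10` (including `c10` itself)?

Walking parent pointers from c10: reachable set = {c10, c3, c4, c7}.
That is 4 commits.

4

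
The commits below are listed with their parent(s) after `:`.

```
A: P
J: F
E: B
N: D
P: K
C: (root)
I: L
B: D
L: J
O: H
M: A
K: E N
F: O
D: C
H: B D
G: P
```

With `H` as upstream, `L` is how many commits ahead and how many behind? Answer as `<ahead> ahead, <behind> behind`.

Reachable from L: {B, C, D, F, H, J, L, O}.
Reachable from H: {B, C, D, H}.
Only in L's history (ahead): {F, J, L, O} — 4.
Only in H's history (behind): {} — 0.

4 ahead, 0 behind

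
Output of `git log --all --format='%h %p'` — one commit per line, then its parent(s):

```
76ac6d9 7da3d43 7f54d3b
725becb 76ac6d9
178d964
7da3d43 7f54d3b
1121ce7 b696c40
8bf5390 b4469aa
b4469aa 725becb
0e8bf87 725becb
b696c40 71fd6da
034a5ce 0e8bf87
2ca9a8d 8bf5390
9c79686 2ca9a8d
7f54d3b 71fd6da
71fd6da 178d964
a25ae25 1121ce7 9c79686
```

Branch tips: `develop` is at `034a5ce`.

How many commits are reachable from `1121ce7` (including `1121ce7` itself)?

Walking parent pointers from 1121ce7: reachable set = {1121ce7, 178d964, 71fd6da, b696c40}.
That is 4 commits.

4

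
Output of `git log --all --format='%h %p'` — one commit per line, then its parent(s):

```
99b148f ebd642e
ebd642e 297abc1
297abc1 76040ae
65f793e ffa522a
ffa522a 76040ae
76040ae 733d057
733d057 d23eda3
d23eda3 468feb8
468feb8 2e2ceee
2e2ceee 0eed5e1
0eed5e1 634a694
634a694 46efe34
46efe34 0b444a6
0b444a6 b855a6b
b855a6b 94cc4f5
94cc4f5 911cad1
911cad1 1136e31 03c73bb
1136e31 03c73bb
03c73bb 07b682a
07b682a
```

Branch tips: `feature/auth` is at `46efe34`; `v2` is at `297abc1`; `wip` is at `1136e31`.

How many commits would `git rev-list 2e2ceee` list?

Walking parent pointers from 2e2ceee: reachable set = {03c73bb, 07b682a, 0b444a6, 0eed5e1, 1136e31, 2e2ceee, 46efe34, 634a694, 911cad1, 94cc4f5, b855a6b}.
That is 11 commits.

11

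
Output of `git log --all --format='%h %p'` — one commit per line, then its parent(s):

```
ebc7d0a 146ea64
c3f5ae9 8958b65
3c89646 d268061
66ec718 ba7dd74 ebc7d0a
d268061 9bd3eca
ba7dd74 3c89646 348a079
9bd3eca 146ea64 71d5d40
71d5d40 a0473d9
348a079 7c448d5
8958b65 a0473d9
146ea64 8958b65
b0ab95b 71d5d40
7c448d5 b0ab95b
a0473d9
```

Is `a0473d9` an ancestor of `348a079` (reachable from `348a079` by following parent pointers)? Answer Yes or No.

Yes

Ancestors of 348a079 (commits reachable by following parents): {348a079, 71d5d40, 7c448d5, a0473d9, b0ab95b}.
a0473d9 is in that set, so it is an ancestor of 348a079.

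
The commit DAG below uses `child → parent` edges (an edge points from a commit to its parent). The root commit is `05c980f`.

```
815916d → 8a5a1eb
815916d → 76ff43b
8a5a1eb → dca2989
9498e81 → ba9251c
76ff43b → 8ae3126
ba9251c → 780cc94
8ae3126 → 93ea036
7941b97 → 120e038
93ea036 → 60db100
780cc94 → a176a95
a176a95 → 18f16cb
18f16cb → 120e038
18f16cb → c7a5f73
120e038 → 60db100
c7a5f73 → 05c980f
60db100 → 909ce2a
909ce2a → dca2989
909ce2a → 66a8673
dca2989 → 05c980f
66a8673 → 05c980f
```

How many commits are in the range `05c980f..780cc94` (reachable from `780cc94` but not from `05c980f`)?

9

Reachable from 780cc94: {05c980f, 120e038, 18f16cb, 60db100, 66a8673, 780cc94, 909ce2a, a176a95, c7a5f73, dca2989}.
Reachable from 05c980f: {05c980f}.
In 780cc94's history but not 05c980f's: {120e038, 18f16cb, 60db100, 66a8673, 780cc94, 909ce2a, a176a95, c7a5f73, dca2989} — 9 commits.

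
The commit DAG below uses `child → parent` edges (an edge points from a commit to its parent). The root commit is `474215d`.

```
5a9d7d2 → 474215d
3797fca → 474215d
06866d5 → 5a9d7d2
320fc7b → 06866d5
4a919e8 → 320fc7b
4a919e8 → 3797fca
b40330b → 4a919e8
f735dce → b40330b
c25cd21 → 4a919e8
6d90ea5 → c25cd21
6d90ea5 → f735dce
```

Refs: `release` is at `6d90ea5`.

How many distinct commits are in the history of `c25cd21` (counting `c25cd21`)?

7

Walking parent pointers from c25cd21: reachable set = {06866d5, 320fc7b, 3797fca, 474215d, 4a919e8, 5a9d7d2, c25cd21}.
That is 7 commits.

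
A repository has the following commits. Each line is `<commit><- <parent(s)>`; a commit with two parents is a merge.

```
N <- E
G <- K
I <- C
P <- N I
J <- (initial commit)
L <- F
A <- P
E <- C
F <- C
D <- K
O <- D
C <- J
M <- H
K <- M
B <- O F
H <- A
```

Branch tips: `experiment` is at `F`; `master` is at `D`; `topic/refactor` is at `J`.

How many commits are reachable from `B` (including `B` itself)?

14

Walking parent pointers from B: reachable set = {A, B, C, D, E, F, H, I, J, K, M, N, O, P}.
That is 14 commits.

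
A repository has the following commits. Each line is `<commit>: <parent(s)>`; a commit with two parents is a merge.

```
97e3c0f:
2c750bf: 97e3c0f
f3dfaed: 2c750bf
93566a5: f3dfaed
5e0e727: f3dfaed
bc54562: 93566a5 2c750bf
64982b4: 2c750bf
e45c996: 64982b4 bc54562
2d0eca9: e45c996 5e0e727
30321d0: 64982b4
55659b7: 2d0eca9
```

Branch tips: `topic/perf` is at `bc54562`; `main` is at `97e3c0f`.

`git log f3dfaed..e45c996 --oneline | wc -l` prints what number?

Reachable from e45c996: {2c750bf, 64982b4, 93566a5, 97e3c0f, bc54562, e45c996, f3dfaed}.
Reachable from f3dfaed: {2c750bf, 97e3c0f, f3dfaed}.
In e45c996's history but not f3dfaed's: {64982b4, 93566a5, bc54562, e45c996} — 4 commits.

4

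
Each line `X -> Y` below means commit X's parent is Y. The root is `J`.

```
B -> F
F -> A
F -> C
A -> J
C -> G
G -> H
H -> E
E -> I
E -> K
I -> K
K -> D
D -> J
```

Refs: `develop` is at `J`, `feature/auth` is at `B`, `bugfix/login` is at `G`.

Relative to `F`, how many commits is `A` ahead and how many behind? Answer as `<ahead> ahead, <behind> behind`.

Reachable from A: {A, J}.
Reachable from F: {A, C, D, E, F, G, H, I, J, K}.
Only in A's history (ahead): {} — 0.
Only in F's history (behind): {C, D, E, F, G, H, I, K} — 8.

0 ahead, 8 behind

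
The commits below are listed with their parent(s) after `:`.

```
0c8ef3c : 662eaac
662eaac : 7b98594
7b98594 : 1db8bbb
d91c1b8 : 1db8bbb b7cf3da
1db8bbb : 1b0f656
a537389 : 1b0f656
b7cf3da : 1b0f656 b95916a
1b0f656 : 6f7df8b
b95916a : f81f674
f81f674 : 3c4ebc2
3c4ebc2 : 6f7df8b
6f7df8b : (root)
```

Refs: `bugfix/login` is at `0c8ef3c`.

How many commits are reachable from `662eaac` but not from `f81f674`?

Reachable from 662eaac: {1b0f656, 1db8bbb, 662eaac, 6f7df8b, 7b98594}.
Reachable from f81f674: {3c4ebc2, 6f7df8b, f81f674}.
In 662eaac's history but not f81f674's: {1b0f656, 1db8bbb, 662eaac, 7b98594} — 4 commits.

4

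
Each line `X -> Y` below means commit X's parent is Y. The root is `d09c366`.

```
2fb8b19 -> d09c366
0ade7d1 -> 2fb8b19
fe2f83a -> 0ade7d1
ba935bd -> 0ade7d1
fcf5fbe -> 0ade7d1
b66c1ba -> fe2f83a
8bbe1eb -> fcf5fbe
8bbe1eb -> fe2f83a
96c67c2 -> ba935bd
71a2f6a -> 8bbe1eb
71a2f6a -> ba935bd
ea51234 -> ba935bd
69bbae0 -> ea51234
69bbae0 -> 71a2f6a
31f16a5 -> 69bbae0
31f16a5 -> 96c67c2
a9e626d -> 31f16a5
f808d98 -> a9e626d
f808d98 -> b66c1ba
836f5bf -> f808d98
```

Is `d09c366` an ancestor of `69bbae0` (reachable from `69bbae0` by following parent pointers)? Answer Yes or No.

Ancestors of 69bbae0 (commits reachable by following parents): {0ade7d1, 2fb8b19, 69bbae0, 71a2f6a, 8bbe1eb, ba935bd, d09c366, ea51234, fcf5fbe, fe2f83a}.
d09c366 is in that set, so it is an ancestor of 69bbae0.

Yes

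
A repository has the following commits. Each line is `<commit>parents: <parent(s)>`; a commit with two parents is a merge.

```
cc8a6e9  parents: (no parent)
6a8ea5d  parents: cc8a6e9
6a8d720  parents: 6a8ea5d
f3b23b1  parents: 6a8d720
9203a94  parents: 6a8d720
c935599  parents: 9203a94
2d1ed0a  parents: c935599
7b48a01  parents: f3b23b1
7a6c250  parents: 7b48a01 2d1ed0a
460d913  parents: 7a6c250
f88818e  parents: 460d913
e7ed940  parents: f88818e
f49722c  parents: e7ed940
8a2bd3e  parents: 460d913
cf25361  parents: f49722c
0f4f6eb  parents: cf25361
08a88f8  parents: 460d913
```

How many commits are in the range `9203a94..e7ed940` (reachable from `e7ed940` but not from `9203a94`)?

8

Reachable from e7ed940: {2d1ed0a, 460d913, 6a8d720, 6a8ea5d, 7a6c250, 7b48a01, 9203a94, c935599, cc8a6e9, e7ed940, f3b23b1, f88818e}.
Reachable from 9203a94: {6a8d720, 6a8ea5d, 9203a94, cc8a6e9}.
In e7ed940's history but not 9203a94's: {2d1ed0a, 460d913, 7a6c250, 7b48a01, c935599, e7ed940, f3b23b1, f88818e} — 8 commits.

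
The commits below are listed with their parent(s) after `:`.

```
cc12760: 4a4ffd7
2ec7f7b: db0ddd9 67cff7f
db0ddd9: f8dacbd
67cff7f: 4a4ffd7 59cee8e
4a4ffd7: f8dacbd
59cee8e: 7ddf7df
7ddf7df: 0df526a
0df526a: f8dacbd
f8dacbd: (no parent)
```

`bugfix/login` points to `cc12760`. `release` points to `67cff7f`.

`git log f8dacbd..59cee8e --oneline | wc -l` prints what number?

Reachable from 59cee8e: {0df526a, 59cee8e, 7ddf7df, f8dacbd}.
Reachable from f8dacbd: {f8dacbd}.
In 59cee8e's history but not f8dacbd's: {0df526a, 59cee8e, 7ddf7df} — 3 commits.

3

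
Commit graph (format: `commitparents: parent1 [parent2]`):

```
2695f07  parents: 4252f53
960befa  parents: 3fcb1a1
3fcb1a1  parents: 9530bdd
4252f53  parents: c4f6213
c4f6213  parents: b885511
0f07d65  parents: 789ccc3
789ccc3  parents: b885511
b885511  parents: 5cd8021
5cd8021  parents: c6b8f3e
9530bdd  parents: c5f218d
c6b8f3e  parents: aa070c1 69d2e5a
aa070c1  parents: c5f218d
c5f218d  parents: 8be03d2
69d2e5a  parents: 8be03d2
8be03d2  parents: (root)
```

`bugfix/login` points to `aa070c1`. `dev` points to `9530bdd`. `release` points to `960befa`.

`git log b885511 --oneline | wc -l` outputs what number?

7

Walking parent pointers from b885511: reachable set = {5cd8021, 69d2e5a, 8be03d2, aa070c1, b885511, c5f218d, c6b8f3e}.
That is 7 commits.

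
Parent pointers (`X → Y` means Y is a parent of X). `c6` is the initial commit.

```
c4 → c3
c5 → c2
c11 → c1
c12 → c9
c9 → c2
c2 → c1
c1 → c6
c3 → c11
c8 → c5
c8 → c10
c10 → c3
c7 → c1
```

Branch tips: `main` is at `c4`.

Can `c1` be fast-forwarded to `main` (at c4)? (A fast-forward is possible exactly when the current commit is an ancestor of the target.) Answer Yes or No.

A fast-forward from c1 to c4 is possible iff c1 is an ancestor of c4.
Ancestors of c4: {c1, c11, c3, c4, c6}.
c1 is among them, so fast-forward is possible.

Yes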